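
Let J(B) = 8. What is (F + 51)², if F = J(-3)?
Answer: 3481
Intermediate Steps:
F = 8
(F + 51)² = (8 + 51)² = 59² = 3481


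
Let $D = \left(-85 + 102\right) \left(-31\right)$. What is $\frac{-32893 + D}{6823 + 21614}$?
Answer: $- \frac{11140}{9479} \approx -1.1752$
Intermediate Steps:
$D = -527$ ($D = 17 \left(-31\right) = -527$)
$\frac{-32893 + D}{6823 + 21614} = \frac{-32893 - 527}{6823 + 21614} = - \frac{33420}{28437} = \left(-33420\right) \frac{1}{28437} = - \frac{11140}{9479}$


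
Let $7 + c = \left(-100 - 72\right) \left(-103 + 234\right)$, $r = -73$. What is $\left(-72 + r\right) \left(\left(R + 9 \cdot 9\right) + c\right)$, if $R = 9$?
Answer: $3255105$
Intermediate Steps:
$c = -22539$ ($c = -7 + \left(-100 - 72\right) \left(-103 + 234\right) = -7 - 22532 = -22539$)
$\left(-72 + r\right) \left(\left(R + 9 \cdot 9\right) + c\right) = \left(-72 - 73\right) \left(\left(9 + 9 \cdot 9\right) - 22539\right) = - 145 \left(\left(9 + 81\right) - 22539\right) = - 145 \left(90 - 22539\right) = \left(-145\right) \left(-22449\right) = 3255105$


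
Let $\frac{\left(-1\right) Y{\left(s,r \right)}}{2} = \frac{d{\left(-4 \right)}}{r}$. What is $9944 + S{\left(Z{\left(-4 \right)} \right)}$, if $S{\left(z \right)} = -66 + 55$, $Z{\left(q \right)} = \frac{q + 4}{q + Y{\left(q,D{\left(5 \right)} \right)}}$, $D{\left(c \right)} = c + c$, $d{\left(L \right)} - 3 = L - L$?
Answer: $9933$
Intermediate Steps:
$d{\left(L \right)} = 3$ ($d{\left(L \right)} = 3 + \left(L - L\right) = 3 + 0 = 3$)
$D{\left(c \right)} = 2 c$
$Y{\left(s,r \right)} = - \frac{6}{r}$ ($Y{\left(s,r \right)} = - 2 \frac{3}{r} = - \frac{6}{r}$)
$Z{\left(q \right)} = \frac{4 + q}{- \frac{3}{5} + q}$ ($Z{\left(q \right)} = \frac{q + 4}{q - \frac{6}{2 \cdot 5}} = \frac{4 + q}{q - \frac{6}{10}} = \frac{4 + q}{q - \frac{3}{5}} = \frac{4 + q}{- \frac{3}{5} + q}$)
$S{\left(z \right)} = -11$
$9944 + S{\left(Z{\left(-4 \right)} \right)} = 9944 - 11 = 9933$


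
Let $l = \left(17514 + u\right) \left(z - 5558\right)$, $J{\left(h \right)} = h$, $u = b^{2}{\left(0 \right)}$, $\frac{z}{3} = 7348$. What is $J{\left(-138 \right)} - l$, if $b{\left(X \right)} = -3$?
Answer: $-288884316$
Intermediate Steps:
$z = 22044$ ($z = 3 \cdot 7348 = 22044$)
$u = 9$ ($u = \left(-3\right)^{2} = 9$)
$l = 288884178$ ($l = \left(17514 + 9\right) \left(22044 - 5558\right) = 17523 \cdot 16486 = 288884178$)
$J{\left(-138 \right)} - l = -138 - 288884178 = -288884316$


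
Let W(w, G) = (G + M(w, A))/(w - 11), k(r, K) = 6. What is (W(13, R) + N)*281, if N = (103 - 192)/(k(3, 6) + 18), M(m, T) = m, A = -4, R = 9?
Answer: 49175/24 ≈ 2049.0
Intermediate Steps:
W(w, G) = (G + w)/(-11 + w) (W(w, G) = (G + w)/(w - 11) = (G + w)/(-11 + w))
N = -89/24 (N = (103 - 192)/(6 + 18) = -89/24 ≈ -3.7083)
(W(13, R) + N)*281 = ((9 + 13)/(-11 + 13) - 89/24)*281 = (22/2 - 89/24)*281 = ((½)*22 - 89/24)*281 = (11 - 89/24)*281 = (175/24)*281 = 49175/24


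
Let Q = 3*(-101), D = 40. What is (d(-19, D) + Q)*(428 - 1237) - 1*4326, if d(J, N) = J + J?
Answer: 271543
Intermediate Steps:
d(J, N) = 2*J
Q = -303
(d(-19, D) + Q)*(428 - 1237) - 1*4326 = (2*(-19) - 303)*(428 - 1237) - 1*4326 = (-38 - 303)*(-809) - 4326 = -341*(-809) - 4326 = 275869 - 4326 = 271543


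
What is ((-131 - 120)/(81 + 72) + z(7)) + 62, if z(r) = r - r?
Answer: 9235/153 ≈ 60.359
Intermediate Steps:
z(r) = 0
((-131 - 120)/(81 + 72) + z(7)) + 62 = ((-131 - 120)/(81 + 72) + 0) + 62 = (-251/153 + 0) + 62 = -251/153 + 62 = 9235/153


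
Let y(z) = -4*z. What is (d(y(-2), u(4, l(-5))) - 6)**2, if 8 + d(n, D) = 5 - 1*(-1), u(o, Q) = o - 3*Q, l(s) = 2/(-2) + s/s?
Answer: 64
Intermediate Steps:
l(s) = 0 (l(s) = 2*(-1/2) + 1 = -1 + 1 = 0)
d(n, D) = -2 (d(n, D) = -8 + (5 - 1*(-1)) = -8 + (5 + 1) = -8 + 6 = -2)
(d(y(-2), u(4, l(-5))) - 6)**2 = (-2 - 6)**2 = (-8)**2 = 64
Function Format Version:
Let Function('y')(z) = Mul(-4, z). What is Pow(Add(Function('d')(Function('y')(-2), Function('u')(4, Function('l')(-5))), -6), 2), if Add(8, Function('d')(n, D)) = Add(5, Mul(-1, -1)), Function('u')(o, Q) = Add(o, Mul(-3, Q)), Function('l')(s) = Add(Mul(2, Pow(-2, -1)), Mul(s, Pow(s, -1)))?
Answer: 64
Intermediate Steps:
Function('l')(s) = 0 (Function('l')(s) = Add(Mul(2, Rational(-1, 2)), 1) = Add(-1, 1) = 0)
Function('d')(n, D) = -2 (Function('d')(n, D) = Add(-8, Add(5, Mul(-1, -1))) = Add(-8, Add(5, 1)) = Add(-8, 6) = -2)
Pow(Add(Function('d')(Function('y')(-2), Function('u')(4, Function('l')(-5))), -6), 2) = Pow(Add(-2, -6), 2) = Pow(-8, 2) = 64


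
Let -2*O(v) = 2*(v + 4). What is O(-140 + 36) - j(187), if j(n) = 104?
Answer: -4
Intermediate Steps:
O(v) = -4 - v (O(v) = -(v + 4) = -(4 + v) = -(8 + 2*v)/2 = -4 - v)
O(-140 + 36) - j(187) = (-4 - (-140 + 36)) - 1*104 = (-4 - 1*(-104)) - 104 = (-4 + 104) - 104 = 100 - 104 = -4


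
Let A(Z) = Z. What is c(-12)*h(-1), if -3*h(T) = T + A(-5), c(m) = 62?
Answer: 124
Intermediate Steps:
h(T) = 5/3 - T/3 (h(T) = -(T - 5)/3 = -(-5 + T)/3 = 5/3 - T/3)
c(-12)*h(-1) = 62*(5/3 - 1/3*(-1)) = 62*(5/3 + 1/3) = 62*2 = 124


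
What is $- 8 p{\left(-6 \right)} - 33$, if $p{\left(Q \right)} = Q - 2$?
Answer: $31$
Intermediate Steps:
$p{\left(Q \right)} = -2 + Q$
$- 8 p{\left(-6 \right)} - 33 = - 8 \left(-2 - 6\right) - 33 = \left(-8\right) \left(-8\right) - 33 = 64 - 33 = 31$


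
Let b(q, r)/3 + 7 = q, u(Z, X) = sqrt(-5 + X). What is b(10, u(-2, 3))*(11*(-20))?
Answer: -1980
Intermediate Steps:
b(q, r) = -21 + 3*q
b(10, u(-2, 3))*(11*(-20)) = (-21 + 3*10)*(11*(-20)) = (-21 + 30)*(-220) = 9*(-220) = -1980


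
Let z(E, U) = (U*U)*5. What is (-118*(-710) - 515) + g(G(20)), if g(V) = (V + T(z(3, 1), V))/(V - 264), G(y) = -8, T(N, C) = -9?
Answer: 1332241/16 ≈ 83265.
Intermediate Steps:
z(E, U) = 5*U**2 (z(E, U) = U**2*5 = 5*U**2)
g(V) = (-9 + V)/(-264 + V) (g(V) = (V - 9)/(V - 264) = (-9 + V)/(-264 + V))
(-118*(-710) - 515) + g(G(20)) = (-118*(-710) - 515) + (-9 - 8)/(-264 - 8) = (83780 - 515) - 17/(-272) = 83265 - 1/272*(-17) = 83265 + 1/16 = 1332241/16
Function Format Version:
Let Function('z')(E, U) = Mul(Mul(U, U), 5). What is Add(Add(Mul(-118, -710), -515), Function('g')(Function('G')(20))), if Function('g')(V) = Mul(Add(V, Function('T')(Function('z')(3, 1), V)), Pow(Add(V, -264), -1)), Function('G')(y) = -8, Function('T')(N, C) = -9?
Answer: Rational(1332241, 16) ≈ 83265.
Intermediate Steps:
Function('z')(E, U) = Mul(5, Pow(U, 2)) (Function('z')(E, U) = Mul(Pow(U, 2), 5) = Mul(5, Pow(U, 2)))
Function('g')(V) = Mul(Pow(Add(-264, V), -1), Add(-9, V)) (Function('g')(V) = Mul(Add(V, -9), Pow(Add(V, -264), -1)) = Mul(Add(-9, V), Pow(Add(-264, V), -1)) = Mul(Pow(Add(-264, V), -1), Add(-9, V)))
Add(Add(Mul(-118, -710), -515), Function('g')(Function('G')(20))) = Add(Add(Mul(-118, -710), -515), Mul(Pow(Add(-264, -8), -1), Add(-9, -8))) = Add(Add(83780, -515), Mul(Pow(-272, -1), -17)) = Add(83265, Mul(Rational(-1, 272), -17)) = Add(83265, Rational(1, 16)) = Rational(1332241, 16)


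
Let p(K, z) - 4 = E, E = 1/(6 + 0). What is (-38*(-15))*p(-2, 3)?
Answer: 2375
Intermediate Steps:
E = 1/6 ≈ 0.16667
p(K, z) = 25/6 (p(K, z) = 4 + 1/6 = 25/6)
(-38*(-15))*p(-2, 3) = -38*(-15)*(25/6) = 570*(25/6) = 2375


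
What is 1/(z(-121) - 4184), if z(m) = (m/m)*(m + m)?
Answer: -1/4426 ≈ -0.00022594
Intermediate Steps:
z(m) = 2*m (z(m) = 1*(2*m) = 2*m)
1/(z(-121) - 4184) = 1/(2*(-121) - 4184) = 1/(-242 - 4184) = 1/(-4426) = -1/4426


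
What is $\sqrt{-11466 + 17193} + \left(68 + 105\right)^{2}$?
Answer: $29929 + \sqrt{5727} \approx 30005.0$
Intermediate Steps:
$\sqrt{-11466 + 17193} + \left(68 + 105\right)^{2} = \sqrt{5727} + 173^{2} = \sqrt{5727} + 29929 = 29929 + \sqrt{5727}$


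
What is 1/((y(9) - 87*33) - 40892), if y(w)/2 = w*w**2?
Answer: -1/42305 ≈ -2.3638e-5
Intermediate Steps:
y(w) = 2*w**3 (y(w) = 2*(w*w**2) = 2*w**3)
1/((y(9) - 87*33) - 40892) = 1/((2*9**3 - 87*33) - 40892) = 1/((2*729 - 2871) - 40892) = 1/((1458 - 2871) - 40892) = 1/(-1413 - 40892) = 1/(-42305) = -1/42305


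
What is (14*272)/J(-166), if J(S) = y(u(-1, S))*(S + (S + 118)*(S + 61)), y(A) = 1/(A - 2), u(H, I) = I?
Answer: -319872/2437 ≈ -131.26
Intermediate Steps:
y(A) = 1/(-2 + A)
J(S) = (S + (61 + S)*(118 + S))/(-2 + S) (J(S) = (S + (S + 118)*(S + 61))/(-2 + S) = (S + (118 + S)*(61 + S))/(-2 + S) = (S + (61 + S)*(118 + S))/(-2 + S))
(14*272)/J(-166) = (14*272)/(((7198 + (-166)**2 + 180*(-166))/(-2 - 166))) = 3808/(((7198 + 27556 - 29880)/(-168))) = 3808/((-1/168*4874)) = 3808/(-2437/84) = 3808*(-84/2437) = -319872/2437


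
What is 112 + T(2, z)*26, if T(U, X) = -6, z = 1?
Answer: -44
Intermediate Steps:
112 + T(2, z)*26 = 112 - 6*26 = 112 - 156 = -44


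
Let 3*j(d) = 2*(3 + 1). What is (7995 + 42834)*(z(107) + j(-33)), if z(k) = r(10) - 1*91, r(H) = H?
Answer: -3981605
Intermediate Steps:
j(d) = 8/3 (j(d) = (2*(3 + 1))/3 = (2*4)/3 = (⅓)*8 = 8/3)
z(k) = -81 (z(k) = 10 - 1*91 = 10 - 91 = -81)
(7995 + 42834)*(z(107) + j(-33)) = (7995 + 42834)*(-81 + 8/3) = 50829*(-235/3) = -3981605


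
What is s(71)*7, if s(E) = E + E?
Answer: 994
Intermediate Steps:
s(E) = 2*E
s(71)*7 = (2*71)*7 = 142*7 = 994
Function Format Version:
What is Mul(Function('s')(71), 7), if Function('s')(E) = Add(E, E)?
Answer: 994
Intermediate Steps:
Function('s')(E) = Mul(2, E)
Mul(Function('s')(71), 7) = Mul(Mul(2, 71), 7) = Mul(142, 7) = 994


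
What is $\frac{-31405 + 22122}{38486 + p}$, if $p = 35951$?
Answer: $- \frac{9283}{74437} \approx -0.12471$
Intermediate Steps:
$\frac{-31405 + 22122}{38486 + p} = \frac{-31405 + 22122}{38486 + 35951} = - \frac{9283}{74437}$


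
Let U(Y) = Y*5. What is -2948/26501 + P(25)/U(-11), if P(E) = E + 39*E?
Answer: -5332628/291511 ≈ -18.293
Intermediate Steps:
U(Y) = 5*Y
P(E) = 40*E
-2948/26501 + P(25)/U(-11) = -2948/26501 + (40*25)/((5*(-11))) = -2948*1/26501 + 1000/(-55) = -2948/26501 + 1000*(-1/55) = -2948/26501 - 200/11 = -5332628/291511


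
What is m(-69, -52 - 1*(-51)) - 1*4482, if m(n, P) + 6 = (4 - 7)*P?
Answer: -4485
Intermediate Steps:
m(n, P) = -6 - 3*P (m(n, P) = -6 + (4 - 7)*P = -6 - 3*P)
m(-69, -52 - 1*(-51)) - 1*4482 = (-6 - 3*(-52 - 1*(-51))) - 1*4482 = (-6 - 3*(-52 + 51)) - 4482 = (-6 - 3*(-1)) - 4482 = (-6 + 3) - 4482 = -3 - 4482 = -4485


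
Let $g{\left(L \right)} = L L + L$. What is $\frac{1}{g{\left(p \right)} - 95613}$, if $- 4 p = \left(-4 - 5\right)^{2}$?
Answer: $- \frac{16}{1523571} \approx -1.0502 \cdot 10^{-5}$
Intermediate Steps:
$p = - \frac{81}{4}$ ($p = - \frac{\left(-4 - 5\right)^{2}}{4} = - \frac{\left(-9\right)^{2}}{4} = \left(- \frac{1}{4}\right) 81 = - \frac{81}{4} \approx -20.25$)
$g{\left(L \right)} = L + L^{2}$ ($g{\left(L \right)} = L^{2} + L = L + L^{2}$)
$\frac{1}{g{\left(p \right)} - 95613} = \frac{1}{- \frac{81 \left(1 - \frac{81}{4}\right)}{4} - 95613} = \frac{1}{\left(- \frac{81}{4}\right) \left(- \frac{77}{4}\right) - 95613} = \frac{1}{\frac{6237}{16} - 95613} = \frac{1}{- \frac{1523571}{16}} = - \frac{16}{1523571}$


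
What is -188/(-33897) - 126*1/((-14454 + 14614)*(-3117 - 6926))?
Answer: 153182231/27234205680 ≈ 0.0056246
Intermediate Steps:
-188/(-33897) - 126*1/((-14454 + 14614)*(-3117 - 6926)) = -188*(-1/33897) - 126/((-10043*160)) = 188/33897 - 126/(-1606880) = 188/33897 - 126*(-1/1606880) = 188/33897 + 63/803440 = 153182231/27234205680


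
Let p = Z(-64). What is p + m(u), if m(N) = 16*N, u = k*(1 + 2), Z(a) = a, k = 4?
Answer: 128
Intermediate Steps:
p = -64
u = 12 (u = 4*(1 + 2) = 4*3 = 12)
p + m(u) = -64 + 16*12 = -64 + 192 = 128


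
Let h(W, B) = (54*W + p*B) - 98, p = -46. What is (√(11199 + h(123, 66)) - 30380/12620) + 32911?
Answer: 20765322/631 + √14707 ≈ 33030.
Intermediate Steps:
h(W, B) = -98 - 46*B + 54*W (h(W, B) = (54*W - 46*B) - 98 = (-46*B + 54*W) - 98 = -98 - 46*B + 54*W)
(√(11199 + h(123, 66)) - 30380/12620) + 32911 = (√(11199 + (-98 - 46*66 + 54*123)) - 30380/12620) + 32911 = (√(11199 + (-98 - 3036 + 6642)) - 30380*1/12620) + 32911 = (√(11199 + 3508) - 1519/631) + 32911 = (√14707 - 1519/631) + 32911 = (-1519/631 + √14707) + 32911 = 20765322/631 + √14707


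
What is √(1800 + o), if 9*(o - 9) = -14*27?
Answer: √1767 ≈ 42.036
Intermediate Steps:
o = -33 (o = 9 + (-14*27)/9 = 9 + (⅑)*(-378) = 9 - 42 = -33)
√(1800 + o) = √(1800 - 33) = √1767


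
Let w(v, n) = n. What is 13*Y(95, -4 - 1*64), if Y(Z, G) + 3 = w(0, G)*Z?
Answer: -84019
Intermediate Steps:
Y(Z, G) = -3 + G*Z
13*Y(95, -4 - 1*64) = 13*(-3 + (-4 - 1*64)*95) = 13*(-3 + (-4 - 64)*95) = 13*(-3 - 68*95) = 13*(-3 - 6460) = 13*(-6463) = -84019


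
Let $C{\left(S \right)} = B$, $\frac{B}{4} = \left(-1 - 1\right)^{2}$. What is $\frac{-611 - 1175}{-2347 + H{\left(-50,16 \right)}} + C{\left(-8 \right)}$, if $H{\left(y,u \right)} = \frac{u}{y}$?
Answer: $\frac{983578}{58683} \approx 16.761$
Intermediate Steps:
$B = 16$ ($B = 4 \left(-1 - 1\right)^{2} = 4 \left(-2\right)^{2} = 4 \cdot 4 = 16$)
$C{\left(S \right)} = 16$
$\frac{-611 - 1175}{-2347 + H{\left(-50,16 \right)}} + C{\left(-8 \right)} = \frac{-611 - 1175}{-2347 + \frac{16}{-50}} + 16 = - \frac{1786}{-2347 + 16 \left(- \frac{1}{50}\right)} + 16 = - \frac{1786}{-2347 - \frac{8}{25}} + 16 = - \frac{1786}{- \frac{58683}{25}} + 16 = \left(-1786\right) \left(- \frac{25}{58683}\right) + 16 = \frac{44650}{58683} + 16 = \frac{983578}{58683}$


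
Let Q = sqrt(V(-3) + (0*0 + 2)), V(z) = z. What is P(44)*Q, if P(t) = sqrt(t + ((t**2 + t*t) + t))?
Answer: 6*I*sqrt(110) ≈ 62.929*I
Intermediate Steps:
P(t) = sqrt(2*t + 2*t**2) (P(t) = sqrt(t + ((t**2 + t**2) + t)) = sqrt(t + (2*t**2 + t)) = sqrt(t + (t + 2*t**2)) = sqrt(2*t + 2*t**2))
Q = I (Q = sqrt(-3 + (0*0 + 2)) = sqrt(-3 + (0 + 2)) = sqrt(-3 + 2) = sqrt(-1) = I ≈ 1.0*I)
P(44)*Q = (sqrt(2)*sqrt(44*(1 + 44)))*I = (sqrt(2)*sqrt(44*45))*I = (sqrt(2)*sqrt(1980))*I = (sqrt(2)*(6*sqrt(55)))*I = (6*sqrt(110))*I = 6*I*sqrt(110)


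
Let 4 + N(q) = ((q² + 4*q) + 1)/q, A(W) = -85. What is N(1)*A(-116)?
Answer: -170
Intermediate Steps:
N(q) = -4 + (1 + q² + 4*q)/q (N(q) = -4 + ((q² + 4*q) + 1)/q = -4 + (1 + q² + 4*q)/q)
N(1)*A(-116) = (1 + 1/1)*(-85) = (1 + 1)*(-85) = 2*(-85) = -170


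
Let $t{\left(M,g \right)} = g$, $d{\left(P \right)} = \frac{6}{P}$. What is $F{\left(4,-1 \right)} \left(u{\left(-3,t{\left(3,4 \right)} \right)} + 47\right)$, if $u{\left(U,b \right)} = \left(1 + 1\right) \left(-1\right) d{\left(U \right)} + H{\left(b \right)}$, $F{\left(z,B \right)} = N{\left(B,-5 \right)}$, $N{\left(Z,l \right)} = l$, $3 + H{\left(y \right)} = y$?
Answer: $-260$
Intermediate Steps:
$H{\left(y \right)} = -3 + y$
$F{\left(z,B \right)} = -5$
$u{\left(U,b \right)} = -3 + b - \frac{12}{U}$ ($u{\left(U,b \right)} = \left(1 + 1\right) \left(-1\right) \frac{6}{U} + \left(-3 + b\right) = 2 \left(-1\right) \frac{6}{U} + \left(-3 + b\right) = - 2 \frac{6}{U} + \left(-3 + b\right) = - \frac{12}{U} + \left(-3 + b\right) = -3 + b - \frac{12}{U}$)
$F{\left(4,-1 \right)} \left(u{\left(-3,t{\left(3,4 \right)} \right)} + 47\right) = - 5 \left(\left(-3 + 4 - \frac{12}{-3}\right) + 47\right) = - 5 \left(\left(-3 + 4 - -4\right) + 47\right) = - 5 \left(\left(-3 + 4 + 4\right) + 47\right) = - 5 \left(5 + 47\right) = \left(-5\right) 52 = -260$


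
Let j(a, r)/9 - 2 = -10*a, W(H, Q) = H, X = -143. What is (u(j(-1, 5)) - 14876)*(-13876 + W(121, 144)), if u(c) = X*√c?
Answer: 204619380 + 11801790*√3 ≈ 2.2506e+8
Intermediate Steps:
j(a, r) = 18 - 90*a (j(a, r) = 18 + 9*(-10*a) = 18 - 90*a)
u(c) = -143*√c
(u(j(-1, 5)) - 14876)*(-13876 + W(121, 144)) = (-143*√(18 - 90*(-1)) - 14876)*(-13876 + 121) = (-143*√(18 + 90) - 14876)*(-13755) = (-858*√3 - 14876)*(-13755) = (-14876 - 858*√3)*(-13755) = 204619380 + 11801790*√3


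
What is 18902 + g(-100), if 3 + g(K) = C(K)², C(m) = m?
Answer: 28899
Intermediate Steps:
g(K) = -3 + K²
18902 + g(-100) = 18902 + (-3 + (-100)²) = 18902 + (-3 + 10000) = 18902 + 9997 = 28899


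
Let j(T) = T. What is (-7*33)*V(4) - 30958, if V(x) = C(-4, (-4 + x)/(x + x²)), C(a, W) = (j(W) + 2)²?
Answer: -31882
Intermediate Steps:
C(a, W) = (2 + W)² (C(a, W) = (W + 2)² = (2 + W)²)
V(x) = (2 + (-4 + x)/(x + x²))²
(-7*33)*V(4) - 30958 = (-7*33)*(2 + (-4 + 4)/(4*(1 + 4)))² - 30958 = -231*(2 + (¼)*0/5)² - 30958 = -231*(2 + (¼)*(⅕)*0)² - 30958 = -231*(2 + 0)² - 30958 = -231*2² - 30958 = -231*4 - 30958 = -924 - 30958 = -31882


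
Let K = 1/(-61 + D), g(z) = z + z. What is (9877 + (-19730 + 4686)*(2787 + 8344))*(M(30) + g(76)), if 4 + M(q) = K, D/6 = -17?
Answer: -4039273009101/163 ≈ -2.4781e+10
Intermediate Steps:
D = -102 (D = 6*(-17) = -102)
g(z) = 2*z
K = -1/163 (K = 1/(-61 - 102) = 1/(-163) = -1/163 ≈ -0.0061350)
M(q) = -653/163 (M(q) = -4 - 1/163 = -653/163)
(9877 + (-19730 + 4686)*(2787 + 8344))*(M(30) + g(76)) = (9877 + (-19730 + 4686)*(2787 + 8344))*(-653/163 + 2*76) = (9877 - 15044*11131)*(-653/163 + 152) = (9877 - 167454764)*(24123/163) = -167444887*24123/163 = -4039273009101/163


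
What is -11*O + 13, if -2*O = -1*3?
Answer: -7/2 ≈ -3.5000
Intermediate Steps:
O = 3/2 (O = -(-1)*3/2 = -½*(-3) = 3/2 ≈ 1.5000)
-11*O + 13 = -11*3/2 + 13 = -33/2 + 13 = -7/2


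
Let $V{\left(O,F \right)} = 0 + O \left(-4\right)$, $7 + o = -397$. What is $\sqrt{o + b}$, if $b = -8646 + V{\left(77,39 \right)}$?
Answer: $i \sqrt{9358} \approx 96.737 i$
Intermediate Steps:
$o = -404$ ($o = -7 - 397 = -404$)
$V{\left(O,F \right)} = - 4 O$ ($V{\left(O,F \right)} = 0 - 4 O = - 4 O$)
$b = -8954$ ($b = -8646 - 308 = -8954$)
$\sqrt{o + b} = \sqrt{-404 - 8954} = \sqrt{-9358} = i \sqrt{9358}$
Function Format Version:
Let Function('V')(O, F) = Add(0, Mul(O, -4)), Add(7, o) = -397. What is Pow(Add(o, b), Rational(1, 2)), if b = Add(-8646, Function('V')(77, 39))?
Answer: Mul(I, Pow(9358, Rational(1, 2))) ≈ Mul(96.737, I)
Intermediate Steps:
o = -404 (o = Add(-7, -397) = -404)
Function('V')(O, F) = Mul(-4, O) (Function('V')(O, F) = Add(0, Mul(-4, O)) = Mul(-4, O))
b = -8954 (b = Add(-8646, Mul(-4, 77)) = Add(-8646, -308) = -8954)
Pow(Add(o, b), Rational(1, 2)) = Pow(Add(-404, -8954), Rational(1, 2)) = Pow(-9358, Rational(1, 2)) = Mul(I, Pow(9358, Rational(1, 2)))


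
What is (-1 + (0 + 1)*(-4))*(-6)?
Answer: 30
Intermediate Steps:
(-1 + (0 + 1)*(-4))*(-6) = (-1 + 1*(-4))*(-6) = (-1 - 4)*(-6) = -5*(-6) = 30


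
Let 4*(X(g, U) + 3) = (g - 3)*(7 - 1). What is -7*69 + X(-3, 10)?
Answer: -495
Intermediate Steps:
X(g, U) = -15/2 + 3*g/2 (X(g, U) = -3 + ((g - 3)*(7 - 1))/4 = -3 + ((-3 + g)*6)/4 = -3 + (-18 + 6*g)/4 = -3 + (-9/2 + 3*g/2) = -15/2 + 3*g/2)
-7*69 + X(-3, 10) = -7*69 + (-15/2 + (3/2)*(-3)) = -483 + (-15/2 - 9/2) = -483 - 12 = -495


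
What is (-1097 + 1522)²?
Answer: 180625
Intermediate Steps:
(-1097 + 1522)² = 425² = 180625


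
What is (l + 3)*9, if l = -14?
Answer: -99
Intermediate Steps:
(l + 3)*9 = (-14 + 3)*9 = -11*9 = -99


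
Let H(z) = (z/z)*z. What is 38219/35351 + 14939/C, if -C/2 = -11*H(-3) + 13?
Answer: -22808367/141404 ≈ -161.30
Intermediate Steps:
H(z) = z (H(z) = 1*z = z)
C = -92 (C = -2*(-11*(-3) + 13) = -2*(33 + 13) = -2*46 = -92)
38219/35351 + 14939/C = 38219/35351 + 14939/(-92) = 38219*(1/35351) + 14939*(-1/92) = 38219/35351 - 14939/92 = -22808367/141404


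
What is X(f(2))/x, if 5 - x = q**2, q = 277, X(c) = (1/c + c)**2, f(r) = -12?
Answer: -21025/11048256 ≈ -0.0019030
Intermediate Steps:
X(c) = (c + 1/c)**2
x = -76724 (x = 5 - 1*277**2 = 5 - 1*76729 = 5 - 76729 = -76724)
X(f(2))/x = ((1 + (-12)**2)**2/(-12)**2)/(-76724) = ((1 + 144)**2/144)*(-1/76724) = ((1/144)*145**2)*(-1/76724) = ((1/144)*21025)*(-1/76724) = (21025/144)*(-1/76724) = -21025/11048256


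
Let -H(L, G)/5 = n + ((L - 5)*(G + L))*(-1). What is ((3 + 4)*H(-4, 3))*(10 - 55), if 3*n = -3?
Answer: -15750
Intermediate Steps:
n = -1 (n = (⅓)*(-3) = -1)
H(L, G) = 5 + 5*(-5 + L)*(G + L) (H(L, G) = -5*(-1 + ((L - 5)*(G + L))*(-1)) = -5*(-1 + ((-5 + L)*(G + L))*(-1)) = -5*(-1 - (-5 + L)*(G + L)) = 5 + 5*(-5 + L)*(G + L))
((3 + 4)*H(-4, 3))*(10 - 55) = ((3 + 4)*(5 - 25*3 - 25*(-4) + 5*(-4)² + 5*3*(-4)))*(10 - 55) = (7*(5 - 75 + 100 + 5*16 - 60))*(-45) = (7*(5 - 75 + 100 + 80 - 60))*(-45) = (7*50)*(-45) = 350*(-45) = -15750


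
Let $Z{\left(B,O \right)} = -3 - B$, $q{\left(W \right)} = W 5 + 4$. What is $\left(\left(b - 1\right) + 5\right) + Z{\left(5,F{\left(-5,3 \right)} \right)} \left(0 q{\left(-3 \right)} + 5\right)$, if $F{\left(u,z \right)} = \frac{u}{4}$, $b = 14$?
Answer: $-22$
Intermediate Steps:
$F{\left(u,z \right)} = \frac{u}{4}$ ($F{\left(u,z \right)} = u \frac{1}{4} = \frac{u}{4}$)
$q{\left(W \right)} = 4 + 5 W$ ($q{\left(W \right)} = 5 W + 4 = 4 + 5 W$)
$\left(\left(b - 1\right) + 5\right) + Z{\left(5,F{\left(-5,3 \right)} \right)} \left(0 q{\left(-3 \right)} + 5\right) = \left(\left(14 - 1\right) + 5\right) + \left(-3 - 5\right) \left(0 \left(4 + 5 \left(-3\right)\right) + 5\right) = \left(13 + 5\right) + \left(-3 - 5\right) \left(0 \left(4 - 15\right) + 5\right) = 18 - 8 \left(0 \left(-11\right) + 5\right) = 18 - 8 \left(0 + 5\right) = 18 - 40 = -22$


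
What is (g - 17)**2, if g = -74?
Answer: 8281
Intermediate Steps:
(g - 17)**2 = (-74 - 17)**2 = (-91)**2 = 8281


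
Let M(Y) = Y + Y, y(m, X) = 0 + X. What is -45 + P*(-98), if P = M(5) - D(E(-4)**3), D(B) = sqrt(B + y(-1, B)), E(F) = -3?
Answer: -1025 + 294*I*sqrt(6) ≈ -1025.0 + 720.15*I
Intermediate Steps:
y(m, X) = X
M(Y) = 2*Y
D(B) = sqrt(2)*sqrt(B) (D(B) = sqrt(B + B) = sqrt(2*B) = sqrt(2)*sqrt(B))
P = 10 - 3*I*sqrt(6) (P = 2*5 - sqrt(2)*sqrt((-3)**3) = 10 - sqrt(2)*sqrt(-27) = 10 - sqrt(2)*3*I*sqrt(3) = 10 - 3*I*sqrt(6) ≈ 10.0 - 7.3485*I)
-45 + P*(-98) = -45 + (10 - 3*I*sqrt(6))*(-98) = -45 + (-980 + 294*I*sqrt(6)) = -1025 + 294*I*sqrt(6)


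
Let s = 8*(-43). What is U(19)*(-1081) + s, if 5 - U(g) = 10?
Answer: 5061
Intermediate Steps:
s = -344
U(g) = -5 (U(g) = 5 - 1*10 = 5 - 10 = -5)
U(19)*(-1081) + s = -5*(-1081) - 344 = 5405 - 344 = 5061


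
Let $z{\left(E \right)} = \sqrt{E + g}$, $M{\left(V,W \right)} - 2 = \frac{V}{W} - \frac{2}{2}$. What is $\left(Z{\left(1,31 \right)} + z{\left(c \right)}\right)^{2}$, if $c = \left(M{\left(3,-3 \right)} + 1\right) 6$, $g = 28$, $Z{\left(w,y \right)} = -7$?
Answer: $\left(7 - \sqrt{34}\right)^{2} \approx 1.3667$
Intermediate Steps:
$M{\left(V,W \right)} = 1 + \frac{V}{W}$ ($M{\left(V,W \right)} = 2 + \left(\frac{V}{W} - \frac{2}{2}\right) = 2 + \left(\frac{V}{W} - 1\right) = 2 + \left(-1 + \frac{V}{W}\right) = 1 + \frac{V}{W}$)
$c = 6$ ($c = \left(\frac{3 - 3}{-3} + 1\right) 6 = \left(\left(- \frac{1}{3}\right) 0 + 1\right) 6 = \left(0 + 1\right) 6 = 1 \cdot 6 = 6$)
$z{\left(E \right)} = \sqrt{28 + E}$ ($z{\left(E \right)} = \sqrt{E + 28} = \sqrt{28 + E}$)
$\left(Z{\left(1,31 \right)} + z{\left(c \right)}\right)^{2} = \left(-7 + \sqrt{28 + 6}\right)^{2} = \left(-7 + \sqrt{34}\right)^{2}$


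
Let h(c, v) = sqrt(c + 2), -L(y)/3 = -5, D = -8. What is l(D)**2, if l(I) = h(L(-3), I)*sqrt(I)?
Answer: -136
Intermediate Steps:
L(y) = 15 (L(y) = -3*(-5) = 15)
h(c, v) = sqrt(2 + c)
l(I) = sqrt(17)*sqrt(I) (l(I) = sqrt(2 + 15)*sqrt(I) = sqrt(17)*sqrt(I))
l(D)**2 = (sqrt(17)*sqrt(-8))**2 = (sqrt(17)*(2*I*sqrt(2)))**2 = (2*I*sqrt(34))**2 = -136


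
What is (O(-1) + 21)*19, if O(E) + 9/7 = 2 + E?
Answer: 2755/7 ≈ 393.57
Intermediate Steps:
O(E) = 5/7 + E (O(E) = -9/7 + (2 + E) = 5/7 + E)
(O(-1) + 21)*19 = ((5/7 - 1) + 21)*19 = (-2/7 + 21)*19 = (145/7)*19 = 2755/7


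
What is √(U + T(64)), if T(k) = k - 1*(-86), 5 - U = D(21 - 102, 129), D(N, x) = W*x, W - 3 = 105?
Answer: I*√13777 ≈ 117.38*I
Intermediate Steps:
W = 108 (W = 3 + 105 = 108)
D(N, x) = 108*x
U = -13927 (U = 5 - 108*129 = 5 - 1*13932 = 5 - 13932 = -13927)
T(k) = 86 + k (T(k) = k + 86 = 86 + k)
√(U + T(64)) = √(-13927 + (86 + 64)) = √(-13927 + 150) = √(-13777) = I*√13777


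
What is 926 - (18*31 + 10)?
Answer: 358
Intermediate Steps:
926 - (18*31 + 10) = 926 - (558 + 10) = 926 - 1*568 = 926 - 568 = 358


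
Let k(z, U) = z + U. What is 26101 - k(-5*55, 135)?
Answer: 26241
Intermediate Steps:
k(z, U) = U + z
26101 - k(-5*55, 135) = 26101 - (135 - 5*55) = 26101 - (135 - 275) = 26101 - 1*(-140) = 26101 + 140 = 26241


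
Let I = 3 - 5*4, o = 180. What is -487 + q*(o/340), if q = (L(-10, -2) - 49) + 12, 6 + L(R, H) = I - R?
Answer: -8729/17 ≈ -513.47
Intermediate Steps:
I = -17 (I = 3 - 20 = -17)
L(R, H) = -23 - R (L(R, H) = -6 + (-17 - R) = -23 - R)
q = -50 (q = ((-23 - 1*(-10)) - 49) + 12 = ((-23 + 10) - 49) + 12 = (-13 - 49) + 12 = -62 + 12 = -50)
-487 + q*(o/340) = -487 - 9000/340 = -487 - 50*9/17 = -487 - 450/17 = -8729/17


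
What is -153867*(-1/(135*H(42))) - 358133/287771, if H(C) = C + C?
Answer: 1915106297/155396340 ≈ 12.324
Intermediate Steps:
H(C) = 2*C
-153867*(-1/(135*H(42))) - 358133/287771 = -153867/((2*42)*(-135)) - 358133/287771 = -153867/(84*(-135)) - 358133*1/287771 = -153867/(-11340) - 358133/287771 = -153867*(-1/11340) - 358133/287771 = 7327/540 - 358133/287771 = 1915106297/155396340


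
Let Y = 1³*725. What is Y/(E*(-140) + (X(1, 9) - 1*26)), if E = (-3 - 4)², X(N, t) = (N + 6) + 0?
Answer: -725/6879 ≈ -0.10539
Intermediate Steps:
X(N, t) = 6 + N (X(N, t) = (6 + N) + 0 = 6 + N)
E = 49 (E = (-7)² = 49)
Y = 725 (Y = 1*725 = 725)
Y/(E*(-140) + (X(1, 9) - 1*26)) = 725/(49*(-140) + ((6 + 1) - 1*26)) = 725/(-6860 + (7 - 26)) = 725/(-6860 - 19) = 725/(-6879) = 725*(-1/6879) = -725/6879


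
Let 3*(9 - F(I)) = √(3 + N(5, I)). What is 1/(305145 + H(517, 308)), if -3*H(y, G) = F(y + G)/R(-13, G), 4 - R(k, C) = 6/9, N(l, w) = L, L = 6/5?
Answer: 228858075/69834691323604 - 5*√105/69834691323604 ≈ 3.2771e-6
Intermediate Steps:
L = 6/5 (L = 6*(⅕) = 6/5 ≈ 1.2000)
N(l, w) = 6/5
R(k, C) = 10/3 (R(k, C) = 4 - 6/9 = 4 - 1*⅔ = 4 - ⅔ = 10/3)
F(I) = 9 - √105/15 (F(I) = 9 - √(3 + 6/5)/3 = 9 - √105/15)
H(y, G) = -9/10 + √105/150 (H(y, G) = -(9 - √105/15)/(3*10/3) = -(9 - √105/15)*3/(3*10) = -(27/10 - √105/50)/3 = -9/10 + √105/150)
1/(305145 + H(517, 308)) = 1/(305145 + (-9/10 + √105/150)) = 1/(3051441/10 + √105/150)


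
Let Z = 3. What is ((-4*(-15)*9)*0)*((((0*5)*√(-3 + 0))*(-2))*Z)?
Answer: 0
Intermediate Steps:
((-4*(-15)*9)*0)*((((0*5)*√(-3 + 0))*(-2))*Z) = ((-4*(-15)*9)*0)*((((0*5)*√(-3 + 0))*(-2))*3) = ((60*9)*0)*(((0*√(-3))*(-2))*3) = (540*0)*(((0*(I*√3))*(-2))*3) = 0*((0*(-2))*3) = 0*(0*3) = 0*0 = 0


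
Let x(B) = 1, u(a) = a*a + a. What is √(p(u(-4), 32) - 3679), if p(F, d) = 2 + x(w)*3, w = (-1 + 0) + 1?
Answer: I*√3674 ≈ 60.614*I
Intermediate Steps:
u(a) = a + a² (u(a) = a² + a = a + a²)
w = 0 (w = -1 + 1 = 0)
p(F, d) = 5 (p(F, d) = 2 + 1*3 = 2 + 3 = 5)
√(p(u(-4), 32) - 3679) = √(5 - 3679) = √(-3674) = I*√3674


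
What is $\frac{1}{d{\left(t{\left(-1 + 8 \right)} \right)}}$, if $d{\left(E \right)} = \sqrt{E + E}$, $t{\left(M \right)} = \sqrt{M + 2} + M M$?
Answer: $\frac{\sqrt{26}}{52} \approx 0.098058$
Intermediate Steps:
$t{\left(M \right)} = M^{2} + \sqrt{2 + M}$ ($t{\left(M \right)} = \sqrt{2 + M} + M^{2} = M^{2} + \sqrt{2 + M}$)
$d{\left(E \right)} = \sqrt{2} \sqrt{E}$ ($d{\left(E \right)} = \sqrt{2 E} = \sqrt{2} \sqrt{E}$)
$\frac{1}{d{\left(t{\left(-1 + 8 \right)} \right)}} = \frac{1}{\sqrt{2} \sqrt{\left(-1 + 8\right)^{2} + \sqrt{2 + \left(-1 + 8\right)}}} = \frac{1}{\sqrt{2} \sqrt{7^{2} + \sqrt{2 + 7}}} = \frac{1}{\sqrt{2} \sqrt{49 + \sqrt{9}}} = \frac{1}{\sqrt{2} \sqrt{49 + 3}} = \frac{1}{\sqrt{2} \sqrt{52}} = \frac{1}{\sqrt{2} \cdot 2 \sqrt{13}} = \frac{1}{2 \sqrt{26}} = \frac{\sqrt{26}}{52}$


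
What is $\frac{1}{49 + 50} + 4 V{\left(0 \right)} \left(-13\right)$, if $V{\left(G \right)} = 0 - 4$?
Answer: $\frac{20593}{99} \approx 208.01$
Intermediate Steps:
$V{\left(G \right)} = -4$ ($V{\left(G \right)} = 0 - 4 = -4$)
$\frac{1}{49 + 50} + 4 V{\left(0 \right)} \left(-13\right) = \frac{1}{49 + 50} + 4 \left(-4\right) \left(-13\right) = \frac{1}{99} - -208 = \frac{1}{99} + 208 = \frac{20593}{99}$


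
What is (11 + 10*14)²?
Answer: 22801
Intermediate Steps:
(11 + 10*14)² = (11 + 140)² = 151² = 22801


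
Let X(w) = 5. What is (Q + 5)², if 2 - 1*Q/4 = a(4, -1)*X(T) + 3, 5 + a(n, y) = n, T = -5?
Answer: 441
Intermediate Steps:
a(n, y) = -5 + n
Q = 16 (Q = 8 - 4*((-5 + 4)*5 + 3) = 8 - 4*(-1*5 + 3) = 8 - 4*(-5 + 3) = 8 - 4*(-2) = 8 + 8 = 16)
(Q + 5)² = (16 + 5)² = 21² = 441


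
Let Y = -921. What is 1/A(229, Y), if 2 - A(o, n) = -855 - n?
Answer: -1/64 ≈ -0.015625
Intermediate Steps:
A(o, n) = 857 + n (A(o, n) = 2 - (-855 - n) = 2 + (855 + n) = 857 + n)
1/A(229, Y) = 1/(857 - 921) = 1/(-64) = -1/64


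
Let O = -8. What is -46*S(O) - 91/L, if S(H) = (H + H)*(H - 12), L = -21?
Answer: -44147/3 ≈ -14716.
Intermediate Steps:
S(H) = 2*H*(-12 + H) (S(H) = (2*H)*(-12 + H) = 2*H*(-12 + H))
-46*S(O) - 91/L = -92*(-8)*(-12 - 8) - 91/(-21) = -92*(-8)*(-20) - 91*(-1/21) = -46*320 + 13/3 = -14720 + 13/3 = -44147/3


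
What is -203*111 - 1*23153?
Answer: -45686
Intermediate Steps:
-203*111 - 1*23153 = -22533 - 23153 = -45686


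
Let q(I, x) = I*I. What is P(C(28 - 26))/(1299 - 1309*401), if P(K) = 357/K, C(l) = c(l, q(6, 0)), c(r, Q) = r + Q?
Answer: -357/19897180 ≈ -1.7942e-5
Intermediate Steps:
q(I, x) = I**2
c(r, Q) = Q + r
C(l) = 36 + l (C(l) = 6**2 + l = 36 + l)
P(C(28 - 26))/(1299 - 1309*401) = (357/(36 + (28 - 26)))/(1299 - 1309*401) = (357/(36 + 2))/(1299 - 524909) = (357/38)/(-523610) = (357*(1/38))*(-1/523610) = (357/38)*(-1/523610) = -357/19897180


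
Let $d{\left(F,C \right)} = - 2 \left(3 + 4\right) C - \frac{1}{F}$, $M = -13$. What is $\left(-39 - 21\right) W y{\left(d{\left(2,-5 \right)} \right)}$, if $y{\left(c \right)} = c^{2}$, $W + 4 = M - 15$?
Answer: $9274080$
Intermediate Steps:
$W = -32$ ($W = -4 - 28 = -32$)
$d{\left(F,C \right)} = - \frac{1}{F} - 14 C$ ($d{\left(F,C \right)} = \left(-2\right) 7 C - \frac{1}{F} = - 14 C - \frac{1}{F} = - \frac{1}{F} - 14 C$)
$\left(-39 - 21\right) W y{\left(d{\left(2,-5 \right)} \right)} = \left(-39 - 21\right) \left(-32\right) \left(- \frac{1}{2} - -70\right)^{2} = \left(-60\right) \left(-32\right) \left(\left(-1\right) \frac{1}{2} + 70\right)^{2} = 1920 \left(- \frac{1}{2} + 70\right)^{2} = 1920 \left(\frac{139}{2}\right)^{2} = 1920 \cdot \frac{19321}{4} = 9274080$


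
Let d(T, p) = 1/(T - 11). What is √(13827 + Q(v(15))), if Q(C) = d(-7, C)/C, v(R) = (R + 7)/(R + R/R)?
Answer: √15057559/33 ≈ 117.59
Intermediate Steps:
d(T, p) = 1/(-11 + T)
v(R) = (7 + R)/(1 + R) (v(R) = (7 + R)/(R + 1) = (7 + R)/(1 + R))
Q(C) = -1/(18*C) (Q(C) = 1/((-11 - 7)*C) = 1/((-18)*C) = -1/(18*C))
√(13827 + Q(v(15))) = √(13827 - (1 + 15)/(7 + 15)/18) = √(13827 - 1/(18*(22/16))) = √(13827 - 1/(18*((1/16)*22))) = √(13827 - 1/(18*11/8)) = √(13827 - 1/18*8/11) = √(13827 - 4/99) = √(1368869/99) = √15057559/33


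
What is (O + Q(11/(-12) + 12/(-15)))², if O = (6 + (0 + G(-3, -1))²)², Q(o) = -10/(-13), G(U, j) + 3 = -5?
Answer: 4058964100/169 ≈ 2.4018e+7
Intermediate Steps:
G(U, j) = -8 (G(U, j) = -3 - 5 = -8)
Q(o) = 10/13 (Q(o) = -10*(-1/13) = 10/13)
O = 4900 (O = (6 + (0 - 8)²)² = (6 + (-8)²)² = (6 + 64)² = 70² = 4900)
(O + Q(11/(-12) + 12/(-15)))² = (4900 + 10/13)² = (63710/13)² = 4058964100/169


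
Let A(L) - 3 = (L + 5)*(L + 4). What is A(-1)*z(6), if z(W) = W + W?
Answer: 180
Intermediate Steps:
z(W) = 2*W
A(L) = 3 + (4 + L)*(5 + L) (A(L) = 3 + (L + 5)*(L + 4) = 3 + (5 + L)*(4 + L) = 3 + (4 + L)*(5 + L))
A(-1)*z(6) = (23 + (-1)² + 9*(-1))*(2*6) = (23 + 1 - 9)*12 = 15*12 = 180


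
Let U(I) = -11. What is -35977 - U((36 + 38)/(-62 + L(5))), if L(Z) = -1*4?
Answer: -35966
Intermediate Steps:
L(Z) = -4
-35977 - U((36 + 38)/(-62 + L(5))) = -35977 - 1*(-11) = -35977 + 11 = -35966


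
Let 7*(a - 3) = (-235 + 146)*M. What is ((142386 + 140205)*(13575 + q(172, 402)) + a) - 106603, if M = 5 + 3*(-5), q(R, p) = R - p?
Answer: 26397492955/7 ≈ 3.7711e+9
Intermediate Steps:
M = -10 (M = 5 - 15 = -10)
a = 911/7 (a = 3 + ((-235 + 146)*(-10))/7 = 3 + (-89*(-10))/7 = 3 + (1/7)*890 = 3 + 890/7 = 911/7 ≈ 130.14)
((142386 + 140205)*(13575 + q(172, 402)) + a) - 106603 = ((142386 + 140205)*(13575 + (172 - 1*402)) + 911/7) - 106603 = (282591*(13575 + (172 - 402)) + 911/7) - 106603 = (282591*(13575 - 230) + 911/7) - 106603 = (282591*13345 + 911/7) - 106603 = (3771176895 + 911/7) - 106603 = 26398239176/7 - 106603 = 26397492955/7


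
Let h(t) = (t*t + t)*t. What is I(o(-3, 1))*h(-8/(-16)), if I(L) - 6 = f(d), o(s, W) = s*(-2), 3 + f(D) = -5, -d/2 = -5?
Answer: -¾ ≈ -0.75000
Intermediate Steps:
d = 10 (d = -2*(-5) = 10)
f(D) = -8 (f(D) = -3 - 5 = -8)
o(s, W) = -2*s
h(t) = t*(t + t²) (h(t) = (t² + t)*t = (t + t²)*t = t*(t + t²))
I(L) = -2 (I(L) = 6 - 8 = -2)
I(o(-3, 1))*h(-8/(-16)) = -2*(-8/(-16))²*(1 - 8/(-16)) = -2*(-8*(-1/16))²*(1 - 8*(-1/16)) = -2*(½)²*(1 + ½) = -3/(2*2) = -2*3/8 = -¾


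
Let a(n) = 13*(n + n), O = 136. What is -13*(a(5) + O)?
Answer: -3458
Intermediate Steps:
a(n) = 26*n (a(n) = 13*(2*n) = 26*n)
-13*(a(5) + O) = -13*(26*5 + 136) = -13*(130 + 136) = -13*266 = -3458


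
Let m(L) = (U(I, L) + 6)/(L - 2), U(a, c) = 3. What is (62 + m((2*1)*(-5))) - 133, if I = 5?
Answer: -287/4 ≈ -71.750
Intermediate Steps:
m(L) = 9/(-2 + L) (m(L) = (3 + 6)/(L - 2) = 9/(-2 + L))
(62 + m((2*1)*(-5))) - 133 = (62 + 9/(-2 + (2*1)*(-5))) - 133 = (62 + 9/(-2 + 2*(-5))) - 133 = (62 + 9/(-2 - 10)) - 133 = (62 + 9/(-12)) - 133 = (62 + 9*(-1/12)) - 133 = (62 - ¾) - 133 = 245/4 - 133 = -287/4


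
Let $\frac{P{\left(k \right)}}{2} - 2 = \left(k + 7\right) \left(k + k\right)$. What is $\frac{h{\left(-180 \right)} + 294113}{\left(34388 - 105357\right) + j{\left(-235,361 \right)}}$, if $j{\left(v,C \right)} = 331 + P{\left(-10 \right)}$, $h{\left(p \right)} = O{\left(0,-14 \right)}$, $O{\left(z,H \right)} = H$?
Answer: $- \frac{294099}{70514} \approx -4.1708$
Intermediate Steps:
$h{\left(p \right)} = -14$
$P{\left(k \right)} = 4 + 4 k \left(7 + k\right)$ ($P{\left(k \right)} = 4 + 2 \left(k + 7\right) \left(k + k\right) = 4 + 2 \left(7 + k\right) 2 k = 4 + 2 \cdot 2 k \left(7 + k\right) = 4 + 4 k \left(7 + k\right)$)
$j{\left(v,C \right)} = 455$ ($j{\left(v,C \right)} = 331 + \left(4 + 4 \left(-10\right)^{2} + 28 \left(-10\right)\right) = 331 + \left(4 + 4 \cdot 100 - 280\right) = 331 + \left(4 + 400 - 280\right) = 331 + 124 = 455$)
$\frac{h{\left(-180 \right)} + 294113}{\left(34388 - 105357\right) + j{\left(-235,361 \right)}} = \frac{-14 + 294113}{\left(34388 - 105357\right) + 455} = \frac{294099}{\left(34388 - 105357\right) + 455} = \frac{294099}{-70969 + 455} = \frac{294099}{-70514} = 294099 \left(- \frac{1}{70514}\right) = - \frac{294099}{70514}$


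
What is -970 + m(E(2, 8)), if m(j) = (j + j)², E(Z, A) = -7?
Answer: -774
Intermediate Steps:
m(j) = 4*j² (m(j) = (2*j)² = 4*j²)
-970 + m(E(2, 8)) = -970 + 4*(-7)² = -970 + 4*49 = -970 + 196 = -774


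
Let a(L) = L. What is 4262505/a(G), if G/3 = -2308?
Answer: -1420835/2308 ≈ -615.61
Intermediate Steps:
G = -6924 (G = 3*(-2308) = -6924)
4262505/a(G) = 4262505/(-6924) = 4262505*(-1/6924) = -1420835/2308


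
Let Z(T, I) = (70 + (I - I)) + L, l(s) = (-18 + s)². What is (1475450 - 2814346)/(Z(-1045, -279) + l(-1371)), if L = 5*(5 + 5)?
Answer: -1338896/1929441 ≈ -0.69393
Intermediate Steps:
L = 50 (L = 5*10 = 50)
Z(T, I) = 120 (Z(T, I) = (70 + (I - I)) + 50 = (70 + 0) + 50 = 70 + 50 = 120)
(1475450 - 2814346)/(Z(-1045, -279) + l(-1371)) = (1475450 - 2814346)/(120 + (-18 - 1371)²) = -1338896/(120 + (-1389)²) = -1338896/(120 + 1929321) = -1338896/1929441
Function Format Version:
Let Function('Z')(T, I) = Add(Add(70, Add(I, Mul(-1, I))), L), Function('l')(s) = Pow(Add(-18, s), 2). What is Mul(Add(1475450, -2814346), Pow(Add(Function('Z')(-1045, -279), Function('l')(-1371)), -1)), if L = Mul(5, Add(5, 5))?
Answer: Rational(-1338896, 1929441) ≈ -0.69393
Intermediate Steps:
L = 50 (L = Mul(5, 10) = 50)
Function('Z')(T, I) = 120 (Function('Z')(T, I) = Add(Add(70, Add(I, Mul(-1, I))), 50) = Add(Add(70, 0), 50) = Add(70, 50) = 120)
Mul(Add(1475450, -2814346), Pow(Add(Function('Z')(-1045, -279), Function('l')(-1371)), -1)) = Mul(Add(1475450, -2814346), Pow(Add(120, Pow(Add(-18, -1371), 2)), -1)) = Mul(-1338896, Pow(Add(120, Pow(-1389, 2)), -1)) = Mul(-1338896, Pow(Add(120, 1929321), -1)) = Mul(-1338896, Pow(1929441, -1)) = Mul(-1338896, Rational(1, 1929441)) = Rational(-1338896, 1929441)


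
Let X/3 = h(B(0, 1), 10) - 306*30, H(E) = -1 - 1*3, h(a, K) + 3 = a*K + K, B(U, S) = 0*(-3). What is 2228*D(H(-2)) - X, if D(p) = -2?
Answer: 23063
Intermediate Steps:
B(U, S) = 0
h(a, K) = -3 + K + K*a (h(a, K) = -3 + (a*K + K) = -3 + (K*a + K) = -3 + (K + K*a) = -3 + K + K*a)
H(E) = -4 (H(E) = -1 - 3 = -4)
X = -27519 (X = 3*((-3 + 10 + 10*0) - 306*30) = 3*((-3 + 10 + 0) - 9180) = 3*(7 - 9180) = 3*(-9173) = -27519)
2228*D(H(-2)) - X = 2228*(-2) - 1*(-27519) = -4456 + 27519 = 23063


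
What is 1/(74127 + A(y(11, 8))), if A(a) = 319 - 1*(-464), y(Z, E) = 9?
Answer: 1/74910 ≈ 1.3349e-5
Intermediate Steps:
A(a) = 783 (A(a) = 319 + 464 = 783)
1/(74127 + A(y(11, 8))) = 1/(74127 + 783) = 1/74910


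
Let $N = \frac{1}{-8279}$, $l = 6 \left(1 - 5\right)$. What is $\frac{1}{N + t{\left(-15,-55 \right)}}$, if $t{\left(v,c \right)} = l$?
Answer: $- \frac{8279}{198697} \approx -0.041666$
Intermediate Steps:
$l = -24$ ($l = 6 \left(-4\right) = -24$)
$t{\left(v,c \right)} = -24$
$N = - \frac{1}{8279} \approx -0.00012079$
$\frac{1}{N + t{\left(-15,-55 \right)}} = \frac{1}{- \frac{1}{8279} - 24} = \frac{1}{- \frac{198697}{8279}} = - \frac{8279}{198697}$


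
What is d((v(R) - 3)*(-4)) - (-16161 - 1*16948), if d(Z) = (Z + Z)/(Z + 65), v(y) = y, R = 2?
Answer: 2284529/69 ≈ 33109.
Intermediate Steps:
d(Z) = 2*Z/(65 + Z) (d(Z) = (2*Z)/(65 + Z) = 2*Z/(65 + Z))
d((v(R) - 3)*(-4)) - (-16161 - 1*16948) = 2*((2 - 3)*(-4))/(65 + (2 - 3)*(-4)) - (-16161 - 1*16948) = 2*(-1*(-4))/(65 - 1*(-4)) - (-16161 - 16948) = 2*4/(65 + 4) - 1*(-33109) = 2*4/69 + 33109 = 2*4*(1/69) + 33109 = 8/69 + 33109 = 2284529/69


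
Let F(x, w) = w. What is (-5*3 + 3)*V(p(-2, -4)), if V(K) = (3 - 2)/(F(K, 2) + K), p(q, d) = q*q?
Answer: -2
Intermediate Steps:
p(q, d) = q²
V(K) = 1/(2 + K) (V(K) = (3 - 2)/(2 + K) = 1/(2 + K))
(-5*3 + 3)*V(p(-2, -4)) = (-5*3 + 3)/(2 + (-2)²) = (-15 + 3)/(2 + 4) = -12/6 = -12*⅙ = -2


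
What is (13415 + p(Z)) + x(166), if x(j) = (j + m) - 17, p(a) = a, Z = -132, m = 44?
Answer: 13476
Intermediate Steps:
x(j) = 27 + j (x(j) = (j + 44) - 17 = (44 + j) - 17 = 27 + j)
(13415 + p(Z)) + x(166) = (13415 - 132) + (27 + 166) = 13283 + 193 = 13476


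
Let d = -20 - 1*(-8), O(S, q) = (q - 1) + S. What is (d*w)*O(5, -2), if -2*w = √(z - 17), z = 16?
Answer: 12*I ≈ 12.0*I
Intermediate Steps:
O(S, q) = -1 + S + q (O(S, q) = (-1 + q) + S = -1 + S + q)
d = -12 (d = -20 + 8 = -12)
w = -I/2 (w = -√(16 - 17)/2 = -I/2 ≈ -0.5*I)
(d*w)*O(5, -2) = (-(-6)*I)*(-1 + 5 - 2) = (6*I)*2 = 12*I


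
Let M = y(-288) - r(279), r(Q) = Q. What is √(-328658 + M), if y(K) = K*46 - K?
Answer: I*√341897 ≈ 584.72*I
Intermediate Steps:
y(K) = 45*K (y(K) = 46*K - K = 45*K)
M = -13239 (M = 45*(-288) - 1*279 = -12960 - 279 = -13239)
√(-328658 + M) = √(-328658 - 13239) = √(-341897) = I*√341897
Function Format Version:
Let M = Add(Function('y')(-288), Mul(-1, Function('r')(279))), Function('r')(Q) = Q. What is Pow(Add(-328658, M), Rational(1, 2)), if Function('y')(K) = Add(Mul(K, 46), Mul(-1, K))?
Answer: Mul(I, Pow(341897, Rational(1, 2))) ≈ Mul(584.72, I)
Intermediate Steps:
Function('y')(K) = Mul(45, K) (Function('y')(K) = Add(Mul(46, K), Mul(-1, K)) = Mul(45, K))
M = -13239 (M = Add(Mul(45, -288), Mul(-1, 279)) = Add(-12960, -279) = -13239)
Pow(Add(-328658, M), Rational(1, 2)) = Pow(Add(-328658, -13239), Rational(1, 2)) = Pow(-341897, Rational(1, 2)) = Mul(I, Pow(341897, Rational(1, 2)))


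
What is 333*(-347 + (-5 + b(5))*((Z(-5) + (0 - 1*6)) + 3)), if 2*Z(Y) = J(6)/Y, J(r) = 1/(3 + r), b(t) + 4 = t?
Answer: -557701/5 ≈ -1.1154e+5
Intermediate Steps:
b(t) = -4 + t
Z(Y) = 1/(18*Y) (Z(Y) = (1/((3 + 6)*Y))/2 = (1/(9*Y))/2 = 1/(18*Y))
333*(-347 + (-5 + b(5))*((Z(-5) + (0 - 1*6)) + 3)) = 333*(-347 + (-5 + (-4 + 5))*(((1/18)/(-5) + (0 - 1*6)) + 3)) = 333*(-347 + (-5 + 1)*(((1/18)*(-⅕) + (0 - 6)) + 3)) = 333*(-347 - 4*((-1/90 - 6) + 3)) = 333*(-347 - 4*(-541/90 + 3)) = 333*(-347 - 4*(-271/90)) = 333*(-347 + 542/45) = 333*(-15073/45) = -557701/5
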